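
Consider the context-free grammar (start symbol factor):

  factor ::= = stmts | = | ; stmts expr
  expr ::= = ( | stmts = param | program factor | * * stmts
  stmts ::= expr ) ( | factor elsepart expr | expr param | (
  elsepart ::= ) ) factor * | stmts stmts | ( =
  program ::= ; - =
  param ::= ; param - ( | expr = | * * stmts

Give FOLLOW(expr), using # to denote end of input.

{ #, (, ), *, -, ;, = }

In factor ::= ; stmts expr: expr is at the end, add FOLLOW(factor) = { #, (, ), *, -, ;, = }.
In stmts ::= expr ) (: add FIRST() () = { ) }.
In stmts ::= factor elsepart expr: expr is at the end, add FOLLOW(stmts) = { #, (, ), *, -, ;, = }.
In stmts ::= expr param: add FIRST(param) = { (, *, ;, = }.
In param ::= expr =: add FIRST(=) = { = }.
Union: FOLLOW(expr) = { #, (, ), *, -, ;, = }.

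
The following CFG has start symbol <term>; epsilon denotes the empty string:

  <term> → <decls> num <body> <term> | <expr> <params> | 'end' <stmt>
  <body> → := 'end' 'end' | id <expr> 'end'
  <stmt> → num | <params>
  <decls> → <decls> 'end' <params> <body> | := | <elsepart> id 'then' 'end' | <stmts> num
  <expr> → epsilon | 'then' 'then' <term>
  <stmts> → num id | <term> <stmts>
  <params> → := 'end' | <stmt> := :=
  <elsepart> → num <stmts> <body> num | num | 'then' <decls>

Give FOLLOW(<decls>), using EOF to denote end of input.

{ 'end', id, num }

In <term> → <decls> num <body> <term>: add FIRST(num <body> <term>) = { num }.
In <decls> → <decls> 'end' <params> <body>: add FIRST('end' <params> <body>) = { 'end' }.
In <elsepart> → 'then' <decls>: <decls> is at the end, add FOLLOW(<elsepart>) = { id }.
Union: FOLLOW(<decls>) = { 'end', id, num }.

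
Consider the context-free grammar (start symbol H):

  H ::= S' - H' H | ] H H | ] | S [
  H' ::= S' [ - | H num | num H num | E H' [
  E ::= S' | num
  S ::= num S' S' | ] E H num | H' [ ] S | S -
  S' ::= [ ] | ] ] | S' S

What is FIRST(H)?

From H ::= S' - H' H: add FIRST(S') = { [, ] }.
H ::= ] H H contributes {]}.
H ::= ] contributes {]}.
From H ::= S [: add FIRST(S) = { [, ], num }.
Union: FIRST(H) = { [, ], num }.

{ [, ], num }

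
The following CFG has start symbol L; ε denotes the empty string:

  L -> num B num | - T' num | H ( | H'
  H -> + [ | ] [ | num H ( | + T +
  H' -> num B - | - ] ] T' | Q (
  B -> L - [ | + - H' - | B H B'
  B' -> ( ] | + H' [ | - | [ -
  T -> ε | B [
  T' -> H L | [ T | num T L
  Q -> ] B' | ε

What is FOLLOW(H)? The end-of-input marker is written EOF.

In L -> H (: add FIRST(() = { ( }.
In H -> num H (: add FIRST(() = { ( }.
In B -> B H B': add FIRST(B') = { (, +, -, [ }.
In T' -> H L: add FIRST(L) = { (, +, -, ], num }.
Union: FOLLOW(H) = { (, +, -, [, ], num }.

{ (, +, -, [, ], num }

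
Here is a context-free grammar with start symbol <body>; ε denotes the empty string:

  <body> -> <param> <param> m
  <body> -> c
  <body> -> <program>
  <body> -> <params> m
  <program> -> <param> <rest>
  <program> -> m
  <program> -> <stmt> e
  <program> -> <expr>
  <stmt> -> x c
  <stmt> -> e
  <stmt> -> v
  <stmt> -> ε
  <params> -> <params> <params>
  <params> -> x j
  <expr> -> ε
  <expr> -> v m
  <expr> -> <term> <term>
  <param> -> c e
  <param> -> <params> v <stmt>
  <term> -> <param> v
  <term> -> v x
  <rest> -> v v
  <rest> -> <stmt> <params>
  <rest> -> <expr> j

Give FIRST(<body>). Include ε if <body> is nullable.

{ c, e, m, v, x, ε }

From <body> -> <param> <param> m: add FIRST(<param>) = { c, x }.
<body> -> c contributes {c}.
From <body> -> <program>: add FIRST(<program>) = { c, e, m, v, x, ε } (including ε since <program> is nullable).
From <body> -> <params> m: add FIRST(<params>) = { x }.
Union: FIRST(<body>) = { c, e, m, v, x, ε }.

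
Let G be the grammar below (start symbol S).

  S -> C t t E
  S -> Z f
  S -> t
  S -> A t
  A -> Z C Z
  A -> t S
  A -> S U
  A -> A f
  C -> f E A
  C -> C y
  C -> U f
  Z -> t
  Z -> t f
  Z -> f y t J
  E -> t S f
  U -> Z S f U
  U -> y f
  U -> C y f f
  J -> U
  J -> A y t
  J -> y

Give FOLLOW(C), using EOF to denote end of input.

{ f, t, y }

In S -> C t t E: add FIRST(t t E) = { t }.
In A -> Z C Z: add FIRST(Z) = { f, t }.
In C -> C y: add FIRST(y) = { y }.
In U -> C y f f: add FIRST(y f f) = { y }.
Union: FOLLOW(C) = { f, t, y }.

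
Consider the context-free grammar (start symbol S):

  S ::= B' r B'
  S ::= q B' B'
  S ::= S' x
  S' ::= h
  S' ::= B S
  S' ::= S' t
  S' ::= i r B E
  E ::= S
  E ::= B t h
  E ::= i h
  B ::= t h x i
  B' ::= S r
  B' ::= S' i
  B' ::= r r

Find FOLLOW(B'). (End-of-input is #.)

{ #, h, i, q, r, t, x }

In S ::= B' r B': add FIRST(r B') = { r }.
In S ::= B' r B': B' is at the end, add FOLLOW(S) = { #, i, r, t, x }.
In S ::= q B' B': add FIRST(B') = { h, i, q, r, t }.
In S ::= q B' B': B' is at the end, add FOLLOW(S) = { #, i, r, t, x }.
Union: FOLLOW(B') = { #, h, i, q, r, t, x }.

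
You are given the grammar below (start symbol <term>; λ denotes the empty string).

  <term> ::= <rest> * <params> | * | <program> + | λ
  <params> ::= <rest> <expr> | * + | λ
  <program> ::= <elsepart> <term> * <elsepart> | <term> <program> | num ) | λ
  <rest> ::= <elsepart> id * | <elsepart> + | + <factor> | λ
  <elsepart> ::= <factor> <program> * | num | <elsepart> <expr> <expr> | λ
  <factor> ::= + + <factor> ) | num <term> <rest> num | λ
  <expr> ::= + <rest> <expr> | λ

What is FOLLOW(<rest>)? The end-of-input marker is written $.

{ $, *, +, id, num }

In <term> ::= <rest> * <params>: add FIRST(* <params>) = { * }.
In <params> ::= <rest> <expr>: add FIRST(<expr>)\{λ} = { + }.
  Since <expr> is nullable, also add FOLLOW(<params>) = { $, *, +, id, num }.
In <factor> ::= num <term> <rest> num: add FIRST(num) = { num }.
In <expr> ::= + <rest> <expr>: add FIRST(<expr>)\{λ} = { + }.
  Since <expr> is nullable, also add FOLLOW(<expr>) = { $, *, +, id, num }.
Union: FOLLOW(<rest>) = { $, *, +, id, num }.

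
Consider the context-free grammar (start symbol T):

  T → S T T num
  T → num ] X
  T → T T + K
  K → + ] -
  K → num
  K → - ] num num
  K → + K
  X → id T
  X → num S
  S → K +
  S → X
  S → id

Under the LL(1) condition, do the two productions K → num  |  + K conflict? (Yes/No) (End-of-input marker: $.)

No

FIRST(num) = { num } and FIRST(+ K) = { + }.
The FIRST sets are disjoint and neither alternative is nullable — no conflict.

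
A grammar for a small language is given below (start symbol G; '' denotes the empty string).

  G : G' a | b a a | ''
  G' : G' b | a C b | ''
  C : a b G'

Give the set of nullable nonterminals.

{ G, G' }

Directly nullable (have an ''-production): G, G'.
No other nonterminal has a production whose RHS symbols are all nullable.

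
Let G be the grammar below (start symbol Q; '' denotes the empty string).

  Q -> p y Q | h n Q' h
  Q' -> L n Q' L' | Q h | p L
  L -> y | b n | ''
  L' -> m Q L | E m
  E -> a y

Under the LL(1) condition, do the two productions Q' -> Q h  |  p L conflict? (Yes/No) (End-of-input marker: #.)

Yes

FIRST(Q h) = { h, p } and FIRST(p L) = { p }.
Both contain p, so the two alternatives are not disjoint — LL(1) conflict.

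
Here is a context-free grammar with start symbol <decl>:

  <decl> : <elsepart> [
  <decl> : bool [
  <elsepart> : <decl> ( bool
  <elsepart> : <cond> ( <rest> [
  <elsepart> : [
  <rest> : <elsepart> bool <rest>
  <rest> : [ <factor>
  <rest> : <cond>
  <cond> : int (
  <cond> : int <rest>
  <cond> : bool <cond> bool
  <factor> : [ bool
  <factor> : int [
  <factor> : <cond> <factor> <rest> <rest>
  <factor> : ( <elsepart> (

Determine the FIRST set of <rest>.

{ [, bool, int }

From <rest> : <elsepart> bool <rest>: add FIRST(<elsepart>) = { [, bool, int }.
<rest> : [ <factor> contributes {[}.
From <rest> : <cond>: add FIRST(<cond>) = { bool, int }.
Union: FIRST(<rest>) = { [, bool, int }.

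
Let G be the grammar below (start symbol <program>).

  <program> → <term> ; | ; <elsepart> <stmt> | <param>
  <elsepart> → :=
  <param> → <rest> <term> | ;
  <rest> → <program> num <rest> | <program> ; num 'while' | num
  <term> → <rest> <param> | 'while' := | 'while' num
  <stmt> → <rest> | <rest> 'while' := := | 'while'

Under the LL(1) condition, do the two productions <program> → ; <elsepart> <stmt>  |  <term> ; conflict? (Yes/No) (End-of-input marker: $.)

FIRST(; <elsepart> <stmt>) = { ; } and FIRST(<term> ;) = { 'while', ;, num }.
Both contain ;, so the two alternatives are not disjoint — LL(1) conflict.

Yes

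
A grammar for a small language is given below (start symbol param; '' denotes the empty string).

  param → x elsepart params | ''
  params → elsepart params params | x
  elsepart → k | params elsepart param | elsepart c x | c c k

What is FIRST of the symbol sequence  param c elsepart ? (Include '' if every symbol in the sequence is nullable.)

{ c, x }

Add FIRST(param)\{''} = { x }; param is nullable, continue.
c is a terminal; add {c} and stop.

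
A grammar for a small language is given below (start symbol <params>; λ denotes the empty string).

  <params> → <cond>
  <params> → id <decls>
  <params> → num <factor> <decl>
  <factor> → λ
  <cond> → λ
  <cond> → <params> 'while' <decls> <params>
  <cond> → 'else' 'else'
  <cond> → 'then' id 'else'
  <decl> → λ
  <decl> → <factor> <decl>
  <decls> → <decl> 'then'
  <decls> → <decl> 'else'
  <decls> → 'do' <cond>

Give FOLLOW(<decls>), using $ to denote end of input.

In <params> → id <decls>: <decls> is at the end, add FOLLOW(<params>) = { $, 'else', 'then', 'while', id, num }.
In <cond> → <params> 'while' <decls> <params>: add FIRST(<params>)\{λ} = { 'else', 'then', 'while', id, num }.
  Since <params> is nullable, also add FOLLOW(<cond>) = { $, 'else', 'then', 'while', id, num }.
Union: FOLLOW(<decls>) = { $, 'else', 'then', 'while', id, num }.

{ $, 'else', 'then', 'while', id, num }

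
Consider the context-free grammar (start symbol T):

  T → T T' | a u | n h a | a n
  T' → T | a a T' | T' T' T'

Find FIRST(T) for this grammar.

From T → T T': add FIRST(T) = { a, n }.
T → a u contributes {a}.
T → n h a contributes {n}.
T → a n contributes {a}.
Union: FIRST(T) = { a, n }.

{ a, n }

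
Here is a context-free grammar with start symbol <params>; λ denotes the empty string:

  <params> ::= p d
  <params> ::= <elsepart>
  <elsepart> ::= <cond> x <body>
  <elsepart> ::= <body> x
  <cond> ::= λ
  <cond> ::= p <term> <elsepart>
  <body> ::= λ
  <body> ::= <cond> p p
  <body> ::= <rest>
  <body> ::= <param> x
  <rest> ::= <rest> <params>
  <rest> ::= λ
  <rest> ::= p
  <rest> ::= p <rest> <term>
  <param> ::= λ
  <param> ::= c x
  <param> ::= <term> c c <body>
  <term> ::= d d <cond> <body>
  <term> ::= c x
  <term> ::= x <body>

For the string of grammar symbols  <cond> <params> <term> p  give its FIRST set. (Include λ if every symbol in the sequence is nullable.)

Add FIRST(<cond>)\{λ} = { p }; <cond> is nullable, continue.
Add FIRST(<params>) = { c, d, p, x }; <params> is not nullable, stop.

{ c, d, p, x }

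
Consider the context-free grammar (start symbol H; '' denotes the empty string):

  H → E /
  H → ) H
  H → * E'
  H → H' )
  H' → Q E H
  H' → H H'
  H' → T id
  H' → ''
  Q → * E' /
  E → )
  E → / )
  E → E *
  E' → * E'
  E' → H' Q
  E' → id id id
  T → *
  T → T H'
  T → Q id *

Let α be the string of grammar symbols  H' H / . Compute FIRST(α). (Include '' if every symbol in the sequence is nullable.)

Add FIRST(H')\{''} = { ), *, / }; H' is nullable, continue.
Add FIRST(H) = { ), *, / }; H is not nullable, stop.

{ ), *, / }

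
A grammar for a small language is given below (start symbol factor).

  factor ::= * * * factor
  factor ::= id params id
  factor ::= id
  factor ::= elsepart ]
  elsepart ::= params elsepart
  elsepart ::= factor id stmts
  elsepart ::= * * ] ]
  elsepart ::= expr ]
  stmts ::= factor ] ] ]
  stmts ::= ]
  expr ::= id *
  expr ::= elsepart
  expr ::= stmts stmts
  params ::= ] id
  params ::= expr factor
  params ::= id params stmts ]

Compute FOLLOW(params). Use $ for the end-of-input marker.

In factor ::= id params id: add FIRST(id) = { id }.
In elsepart ::= params elsepart: add FIRST(elsepart) = { *, ], id }.
In params ::= id params stmts ]: add FIRST(stmts ]) = { *, ], id }.
Union: FOLLOW(params) = { *, ], id }.

{ *, ], id }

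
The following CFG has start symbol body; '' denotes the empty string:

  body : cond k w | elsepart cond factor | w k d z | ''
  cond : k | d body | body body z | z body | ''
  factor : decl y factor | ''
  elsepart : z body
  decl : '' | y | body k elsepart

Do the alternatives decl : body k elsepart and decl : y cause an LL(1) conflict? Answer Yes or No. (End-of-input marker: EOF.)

FIRST(body k elsepart) = { d, k, w, z } and FIRST(y) = { y }.
The FIRST sets are disjoint and neither alternative is nullable — no conflict.

No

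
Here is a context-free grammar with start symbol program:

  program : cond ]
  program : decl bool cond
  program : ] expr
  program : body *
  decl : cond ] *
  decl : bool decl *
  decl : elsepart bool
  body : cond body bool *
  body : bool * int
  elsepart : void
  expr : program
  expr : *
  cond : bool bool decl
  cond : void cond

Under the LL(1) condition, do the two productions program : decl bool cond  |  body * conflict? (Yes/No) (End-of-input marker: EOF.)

Yes

FIRST(decl bool cond) = { bool, void } and FIRST(body *) = { bool, void }.
Both contain bool, so the two alternatives are not disjoint — LL(1) conflict.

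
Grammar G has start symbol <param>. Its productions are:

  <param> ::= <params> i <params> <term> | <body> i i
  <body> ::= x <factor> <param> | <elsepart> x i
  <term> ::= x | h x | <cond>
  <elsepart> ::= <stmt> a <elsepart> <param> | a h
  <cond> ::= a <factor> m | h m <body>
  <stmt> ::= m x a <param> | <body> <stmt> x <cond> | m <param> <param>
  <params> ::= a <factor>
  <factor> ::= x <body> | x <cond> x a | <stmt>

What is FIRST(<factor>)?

{ a, m, x }

<factor> ::= x <body> contributes {x}.
<factor> ::= x <cond> x a contributes {x}.
From <factor> ::= <stmt>: add FIRST(<stmt>) = { a, m, x }.
Union: FIRST(<factor>) = { a, m, x }.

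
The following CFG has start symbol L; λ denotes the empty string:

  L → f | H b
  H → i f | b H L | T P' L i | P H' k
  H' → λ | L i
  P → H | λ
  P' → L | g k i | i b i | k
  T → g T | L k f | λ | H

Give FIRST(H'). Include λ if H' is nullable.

{ b, f, g, i, k, λ }

H' → λ contributes λ.
From H' → L i: add FIRST(L) = { b, f, g, i, k }.
Union: FIRST(H') = { b, f, g, i, k, λ }.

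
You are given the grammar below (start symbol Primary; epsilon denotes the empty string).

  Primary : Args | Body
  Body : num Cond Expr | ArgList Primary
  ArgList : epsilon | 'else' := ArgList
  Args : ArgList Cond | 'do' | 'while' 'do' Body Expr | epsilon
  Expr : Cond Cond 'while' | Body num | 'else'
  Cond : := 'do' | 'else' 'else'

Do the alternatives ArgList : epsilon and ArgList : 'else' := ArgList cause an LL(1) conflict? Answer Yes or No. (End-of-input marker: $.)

Yes

FIRST(epsilon) = { epsilon } and FIRST('else' := ArgList) = { 'else' }.
The first alternative is nullable and FOLLOW(ArgList) = { $, 'do', 'else', 'while', :=, num } shares 'else' with FIRST of the second — conflict.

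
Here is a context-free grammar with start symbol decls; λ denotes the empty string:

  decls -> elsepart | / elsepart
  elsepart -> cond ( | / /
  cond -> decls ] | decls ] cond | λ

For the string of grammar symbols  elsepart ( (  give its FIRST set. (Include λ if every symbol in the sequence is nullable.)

Add FIRST(elsepart) = { (, / }; elsepart is not nullable, stop.

{ (, / }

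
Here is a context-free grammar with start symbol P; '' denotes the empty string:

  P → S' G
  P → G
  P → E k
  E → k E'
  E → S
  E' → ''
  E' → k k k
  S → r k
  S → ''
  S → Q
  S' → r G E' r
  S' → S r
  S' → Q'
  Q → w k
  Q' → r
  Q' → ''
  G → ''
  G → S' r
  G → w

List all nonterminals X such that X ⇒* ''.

{ E, E', G, P, Q', S, S' }

Directly nullable (have an ''-production): E', S, Q', G.
S' → Q' with every symbol nullable, so S' is nullable.
E → S with every symbol nullable, so E is nullable.
P → S' G with every symbol nullable, so P is nullable.
No other nonterminal has a production whose RHS symbols are all nullable.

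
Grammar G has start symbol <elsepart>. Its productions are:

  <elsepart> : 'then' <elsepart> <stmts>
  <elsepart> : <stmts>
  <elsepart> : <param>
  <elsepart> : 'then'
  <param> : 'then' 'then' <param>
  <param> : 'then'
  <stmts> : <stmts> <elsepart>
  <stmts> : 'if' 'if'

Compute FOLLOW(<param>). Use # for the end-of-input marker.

In <elsepart> : <param>: <param> is at the end, add FOLLOW(<elsepart>) = { #, 'if', 'then' }.
In <param> : 'then' 'then' <param>: <param> is at the end, add FOLLOW(<param>) = { #, 'if', 'then' }.
Union: FOLLOW(<param>) = { #, 'if', 'then' }.

{ #, 'if', 'then' }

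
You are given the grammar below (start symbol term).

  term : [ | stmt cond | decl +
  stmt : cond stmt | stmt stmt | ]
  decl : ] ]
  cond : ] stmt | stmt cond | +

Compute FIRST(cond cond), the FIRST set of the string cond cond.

{ +, ] }

Add FIRST(cond) = { +, ] }; cond is not nullable, stop.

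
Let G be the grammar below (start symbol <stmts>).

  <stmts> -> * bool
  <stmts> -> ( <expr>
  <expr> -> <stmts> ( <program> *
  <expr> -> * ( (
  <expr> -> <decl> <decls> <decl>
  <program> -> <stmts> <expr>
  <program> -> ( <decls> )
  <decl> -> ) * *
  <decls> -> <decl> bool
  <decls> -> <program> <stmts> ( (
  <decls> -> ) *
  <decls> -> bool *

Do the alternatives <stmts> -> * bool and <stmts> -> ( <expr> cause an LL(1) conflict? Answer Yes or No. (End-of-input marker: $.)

FIRST(* bool) = { * } and FIRST(( <expr>) = { ( }.
The FIRST sets are disjoint and neither alternative is nullable — no conflict.

No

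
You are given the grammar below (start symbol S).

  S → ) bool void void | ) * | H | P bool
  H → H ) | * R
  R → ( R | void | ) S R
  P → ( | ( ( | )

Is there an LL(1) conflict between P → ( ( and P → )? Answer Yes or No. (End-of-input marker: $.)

FIRST(( () = { ( } and FIRST()) = { ) }.
The FIRST sets are disjoint and neither alternative is nullable — no conflict.

No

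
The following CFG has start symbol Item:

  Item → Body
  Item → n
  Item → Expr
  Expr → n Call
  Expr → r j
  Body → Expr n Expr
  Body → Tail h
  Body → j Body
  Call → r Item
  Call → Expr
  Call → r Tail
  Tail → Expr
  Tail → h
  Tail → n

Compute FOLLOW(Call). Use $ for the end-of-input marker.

{ $, h, n }

In Expr → n Call: Call is at the end, add FOLLOW(Expr) = { $, h, n }.
Union: FOLLOW(Call) = { $, h, n }.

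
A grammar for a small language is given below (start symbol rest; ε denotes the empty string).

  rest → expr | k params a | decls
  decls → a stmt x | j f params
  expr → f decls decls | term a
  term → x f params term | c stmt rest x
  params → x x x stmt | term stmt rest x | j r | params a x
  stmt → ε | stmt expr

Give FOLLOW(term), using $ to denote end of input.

{ a, c, f, j, k, x }

In expr → term a: add FIRST(a) = { a }.
In term → x f params term: term is at the end, add FOLLOW(term) = { a, c, f, j, k, x }.
In params → term stmt rest x: add FIRST(stmt rest x) = { a, c, f, j, k, x }.
Union: FOLLOW(term) = { a, c, f, j, k, x }.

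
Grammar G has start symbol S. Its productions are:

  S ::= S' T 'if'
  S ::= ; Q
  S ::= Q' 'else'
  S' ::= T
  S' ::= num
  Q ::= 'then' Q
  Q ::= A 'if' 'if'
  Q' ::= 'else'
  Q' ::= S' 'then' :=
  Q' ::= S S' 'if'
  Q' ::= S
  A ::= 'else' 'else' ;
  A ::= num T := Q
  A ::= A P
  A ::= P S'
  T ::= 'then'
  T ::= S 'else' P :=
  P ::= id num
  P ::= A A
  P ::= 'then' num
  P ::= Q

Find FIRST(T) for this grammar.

{ 'else', 'then', ;, num }

T ::= 'then' contributes {'then'}.
From T ::= S 'else' P :=: add FIRST(S) = { 'else', 'then', ;, num }.
Union: FIRST(T) = { 'else', 'then', ;, num }.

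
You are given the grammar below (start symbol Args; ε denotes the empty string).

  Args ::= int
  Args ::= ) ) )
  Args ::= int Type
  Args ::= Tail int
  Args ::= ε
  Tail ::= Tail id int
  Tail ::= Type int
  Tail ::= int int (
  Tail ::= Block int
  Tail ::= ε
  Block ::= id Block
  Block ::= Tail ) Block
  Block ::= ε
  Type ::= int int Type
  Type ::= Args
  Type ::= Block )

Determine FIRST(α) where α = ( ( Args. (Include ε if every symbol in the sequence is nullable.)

{ ( }

( is a terminal; add {(} and stop.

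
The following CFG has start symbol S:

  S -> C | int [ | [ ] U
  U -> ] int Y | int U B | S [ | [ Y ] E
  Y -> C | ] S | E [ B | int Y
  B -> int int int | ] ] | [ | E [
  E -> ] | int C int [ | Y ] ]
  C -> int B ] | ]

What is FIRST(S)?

{ [, ], int }

From S -> C: add FIRST(C) = { ], int }.
S -> int [ contributes {int}.
S -> [ ] U contributes {[}.
Union: FIRST(S) = { [, ], int }.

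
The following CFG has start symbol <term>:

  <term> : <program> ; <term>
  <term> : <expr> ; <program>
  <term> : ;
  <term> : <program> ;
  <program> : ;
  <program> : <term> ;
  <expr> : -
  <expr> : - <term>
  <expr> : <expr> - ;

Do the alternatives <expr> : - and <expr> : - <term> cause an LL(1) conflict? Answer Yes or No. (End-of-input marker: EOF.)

Yes

FIRST(-) = { - } and FIRST(- <term>) = { - }.
Both contain -, so the two alternatives are not disjoint — LL(1) conflict.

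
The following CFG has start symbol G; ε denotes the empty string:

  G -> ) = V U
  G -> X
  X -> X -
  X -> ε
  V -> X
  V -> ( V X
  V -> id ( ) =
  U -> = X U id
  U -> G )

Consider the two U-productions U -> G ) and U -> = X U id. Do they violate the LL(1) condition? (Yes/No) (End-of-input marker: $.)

No

FIRST(G )) = { ), - } and FIRST(= X U id) = { = }.
The FIRST sets are disjoint and neither alternative is nullable — no conflict.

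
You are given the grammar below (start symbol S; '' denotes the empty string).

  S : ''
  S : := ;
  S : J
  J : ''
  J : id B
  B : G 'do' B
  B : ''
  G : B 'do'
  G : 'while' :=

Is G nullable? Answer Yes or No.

Nullable nonterminals: B, J, S.
No production of G has an RHS whose symbols are all nullable, so G is not nullable.

No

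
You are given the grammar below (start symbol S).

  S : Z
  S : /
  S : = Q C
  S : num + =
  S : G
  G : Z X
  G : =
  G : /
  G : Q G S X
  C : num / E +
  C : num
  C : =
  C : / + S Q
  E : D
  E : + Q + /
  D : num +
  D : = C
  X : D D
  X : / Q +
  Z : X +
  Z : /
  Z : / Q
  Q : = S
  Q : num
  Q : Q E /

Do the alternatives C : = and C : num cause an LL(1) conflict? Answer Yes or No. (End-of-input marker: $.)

No

FIRST(=) = { = } and FIRST(num) = { num }.
The FIRST sets are disjoint and neither alternative is nullable — no conflict.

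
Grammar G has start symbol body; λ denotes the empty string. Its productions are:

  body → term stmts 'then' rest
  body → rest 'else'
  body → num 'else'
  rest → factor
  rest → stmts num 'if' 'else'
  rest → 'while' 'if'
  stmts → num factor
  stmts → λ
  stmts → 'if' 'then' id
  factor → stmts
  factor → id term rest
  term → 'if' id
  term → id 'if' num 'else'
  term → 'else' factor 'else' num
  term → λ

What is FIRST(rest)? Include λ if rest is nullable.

From rest → factor: add FIRST(factor) = { 'if', id, num, λ } (including λ since factor is nullable).
From rest → stmts num 'if' 'else': stmts nullable, take FIRST(stmts) ∪ {num} = { 'if', num }.
rest → 'while' 'if' contributes {'while'}.
Union: FIRST(rest) = { 'if', 'while', id, num, λ }.

{ 'if', 'while', id, num, λ }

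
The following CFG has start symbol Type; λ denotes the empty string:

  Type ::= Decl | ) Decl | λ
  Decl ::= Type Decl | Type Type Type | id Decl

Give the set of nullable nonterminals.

{ Decl, Type }

Directly nullable (have an λ-production): Type.
Decl ::= Type Decl with every symbol nullable, so Decl is nullable.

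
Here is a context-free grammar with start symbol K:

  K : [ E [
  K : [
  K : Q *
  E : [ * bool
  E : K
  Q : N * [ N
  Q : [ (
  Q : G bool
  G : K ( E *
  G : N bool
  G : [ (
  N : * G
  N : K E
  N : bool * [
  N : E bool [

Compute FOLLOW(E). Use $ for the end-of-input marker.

In K : [ E [: add FIRST([) = { [ }.
In G : K ( E *: add FIRST(*) = { * }.
In N : K E: E is at the end, add FOLLOW(N) = { *, bool }.
In N : E bool [: add FIRST(bool [) = { bool }.
Union: FOLLOW(E) = { *, [, bool }.

{ *, [, bool }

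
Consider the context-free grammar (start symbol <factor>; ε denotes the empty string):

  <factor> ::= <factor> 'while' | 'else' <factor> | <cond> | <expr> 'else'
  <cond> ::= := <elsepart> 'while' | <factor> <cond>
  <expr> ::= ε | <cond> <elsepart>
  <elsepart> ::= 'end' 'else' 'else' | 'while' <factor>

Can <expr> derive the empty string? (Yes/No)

<expr> has an ε-production, so <expr> ⇒ ε.

Yes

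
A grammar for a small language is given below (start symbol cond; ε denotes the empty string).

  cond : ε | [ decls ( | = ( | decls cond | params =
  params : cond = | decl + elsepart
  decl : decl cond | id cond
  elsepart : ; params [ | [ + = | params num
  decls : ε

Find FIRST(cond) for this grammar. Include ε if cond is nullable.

cond : ε contributes ε.
cond : [ decls ( contributes {[}.
cond : = ( contributes {=}.
From cond : decls cond: decls, cond nullable, take FIRST(decls) ∪ FIRST(cond) = { =, [, id }; also ε since the whole RHS is nullable.
From cond : params =: add FIRST(params) = { =, [, id }.
Union: FIRST(cond) = { =, [, id, ε }.

{ =, [, id, ε }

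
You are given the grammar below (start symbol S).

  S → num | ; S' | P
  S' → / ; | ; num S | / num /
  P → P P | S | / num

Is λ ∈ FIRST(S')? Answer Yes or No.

No nonterminal in this grammar is nullable.
No production of S' has an RHS whose symbols are all nullable, so S' is not nullable.

No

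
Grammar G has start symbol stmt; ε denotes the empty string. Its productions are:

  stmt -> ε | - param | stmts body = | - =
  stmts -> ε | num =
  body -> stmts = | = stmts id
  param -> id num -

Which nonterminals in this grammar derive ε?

{ stmt, stmts }

Directly nullable (have an ε-production): stmt, stmts.
No other nonterminal has a production whose RHS symbols are all nullable.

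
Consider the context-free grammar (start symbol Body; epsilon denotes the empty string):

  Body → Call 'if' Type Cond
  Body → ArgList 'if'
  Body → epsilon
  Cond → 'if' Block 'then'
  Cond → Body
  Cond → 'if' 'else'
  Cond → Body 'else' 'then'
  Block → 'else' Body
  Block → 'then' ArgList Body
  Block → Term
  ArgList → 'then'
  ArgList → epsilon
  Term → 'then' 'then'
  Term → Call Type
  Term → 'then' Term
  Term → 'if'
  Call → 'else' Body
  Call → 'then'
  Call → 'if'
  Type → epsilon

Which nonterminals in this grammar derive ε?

Directly nullable (have an epsilon-production): Body, ArgList, Type.
Cond → Body with every symbol nullable, so Cond is nullable.
No other nonterminal has a production whose RHS symbols are all nullable.

{ ArgList, Body, Cond, Type }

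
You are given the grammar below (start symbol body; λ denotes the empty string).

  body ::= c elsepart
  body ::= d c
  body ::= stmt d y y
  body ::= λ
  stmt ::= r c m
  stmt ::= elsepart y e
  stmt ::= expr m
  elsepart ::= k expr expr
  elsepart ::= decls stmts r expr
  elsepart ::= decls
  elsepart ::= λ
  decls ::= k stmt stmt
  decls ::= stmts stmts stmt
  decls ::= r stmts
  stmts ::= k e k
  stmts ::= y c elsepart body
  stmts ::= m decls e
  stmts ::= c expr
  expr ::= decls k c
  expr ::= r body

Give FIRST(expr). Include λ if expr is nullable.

{ c, k, m, r, y }

From expr ::= decls k c: add FIRST(decls) = { c, k, m, r, y }.
expr ::= r body contributes {r}.
Union: FIRST(expr) = { c, k, m, r, y }.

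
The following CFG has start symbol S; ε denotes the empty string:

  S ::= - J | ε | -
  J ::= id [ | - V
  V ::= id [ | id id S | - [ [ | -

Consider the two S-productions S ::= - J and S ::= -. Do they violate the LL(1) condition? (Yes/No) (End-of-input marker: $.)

FIRST(- J) = { - } and FIRST(-) = { - }.
Both contain -, so the two alternatives are not disjoint — LL(1) conflict.

Yes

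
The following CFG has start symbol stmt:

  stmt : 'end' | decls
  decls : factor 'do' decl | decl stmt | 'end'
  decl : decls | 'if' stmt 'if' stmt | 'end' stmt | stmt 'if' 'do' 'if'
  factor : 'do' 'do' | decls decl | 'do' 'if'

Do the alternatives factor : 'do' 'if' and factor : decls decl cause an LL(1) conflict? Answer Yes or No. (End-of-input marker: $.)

FIRST('do' 'if') = { 'do' } and FIRST(decls decl) = { 'do', 'end', 'if' }.
Both contain 'do', so the two alternatives are not disjoint — LL(1) conflict.

Yes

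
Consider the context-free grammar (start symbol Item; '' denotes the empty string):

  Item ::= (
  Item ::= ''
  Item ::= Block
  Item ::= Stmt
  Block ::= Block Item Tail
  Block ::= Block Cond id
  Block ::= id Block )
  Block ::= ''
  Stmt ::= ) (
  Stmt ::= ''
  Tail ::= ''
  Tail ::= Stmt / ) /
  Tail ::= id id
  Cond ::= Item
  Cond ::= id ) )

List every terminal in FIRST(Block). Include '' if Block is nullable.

From Block ::= Block Item Tail: Block, Item, Tail nullable, take FIRST(Block) ∪ FIRST(Item) ∪ FIRST(Tail) = { (, ), /, id }; also '' since the whole RHS is nullable.
From Block ::= Block Cond id: Block, Cond nullable, take FIRST(Block) ∪ FIRST(Cond) ∪ {id} = { (, ), /, id }.
Block ::= id Block ) contributes {id}.
Block ::= '' contributes ''.
Union: FIRST(Block) = { (, ), /, id, '' }.

{ (, ), /, id, '' }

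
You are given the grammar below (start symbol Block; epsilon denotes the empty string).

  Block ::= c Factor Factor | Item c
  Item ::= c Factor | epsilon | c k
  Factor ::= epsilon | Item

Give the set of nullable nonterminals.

{ Factor, Item }

Directly nullable (have an epsilon-production): Item, Factor.
No other nonterminal has a production whose RHS symbols are all nullable.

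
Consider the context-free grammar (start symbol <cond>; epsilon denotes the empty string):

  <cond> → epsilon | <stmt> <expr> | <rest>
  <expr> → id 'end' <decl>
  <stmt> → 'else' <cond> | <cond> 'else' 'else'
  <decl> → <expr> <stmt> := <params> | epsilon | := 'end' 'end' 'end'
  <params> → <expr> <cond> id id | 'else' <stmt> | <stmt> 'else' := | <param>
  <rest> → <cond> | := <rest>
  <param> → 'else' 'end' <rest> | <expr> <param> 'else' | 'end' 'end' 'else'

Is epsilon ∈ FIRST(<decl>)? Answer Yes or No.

<decl> has an epsilon-production, so <decl> ⇒ epsilon.

Yes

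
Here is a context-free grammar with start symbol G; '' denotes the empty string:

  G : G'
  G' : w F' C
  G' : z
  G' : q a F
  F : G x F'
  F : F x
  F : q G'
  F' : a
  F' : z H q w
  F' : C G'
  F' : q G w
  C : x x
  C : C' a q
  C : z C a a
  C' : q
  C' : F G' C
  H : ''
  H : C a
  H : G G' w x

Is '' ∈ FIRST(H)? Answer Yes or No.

H has an ''-production, so H ⇒ ''.

Yes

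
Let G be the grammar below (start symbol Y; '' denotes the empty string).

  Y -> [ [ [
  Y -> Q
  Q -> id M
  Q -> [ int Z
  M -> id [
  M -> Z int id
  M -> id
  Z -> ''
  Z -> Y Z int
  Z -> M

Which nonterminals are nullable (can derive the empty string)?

Directly nullable (have an ''-production): Z.
No other nonterminal has a production whose RHS symbols are all nullable.

{ Z }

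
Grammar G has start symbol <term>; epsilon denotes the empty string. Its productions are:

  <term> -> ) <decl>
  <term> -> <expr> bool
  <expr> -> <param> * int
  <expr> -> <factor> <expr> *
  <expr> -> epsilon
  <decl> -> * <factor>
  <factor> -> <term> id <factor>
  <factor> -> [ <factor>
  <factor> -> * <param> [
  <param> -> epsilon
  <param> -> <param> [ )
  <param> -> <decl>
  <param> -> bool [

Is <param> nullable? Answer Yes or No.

Yes

<param> has an epsilon-production, so <param> ⇒ epsilon.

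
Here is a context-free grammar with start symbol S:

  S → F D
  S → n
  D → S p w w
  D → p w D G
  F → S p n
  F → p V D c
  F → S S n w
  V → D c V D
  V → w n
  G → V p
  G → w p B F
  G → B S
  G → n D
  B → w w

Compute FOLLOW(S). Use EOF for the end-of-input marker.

{ EOF, c, n, p, w }

S is the start symbol, so EOF ∈ FOLLOW(S).
In D → S p w w: add FIRST(p w w) = { p }.
In F → S p n: add FIRST(p n) = { p }.
In F → S S n w: add FIRST(S n w) = { n, p }.
In F → S S n w: add FIRST(n w) = { n }.
In G → B S: S is at the end, add FOLLOW(G) = { EOF, c, n, p, w }.
Union: FOLLOW(S) = { EOF, c, n, p, w }.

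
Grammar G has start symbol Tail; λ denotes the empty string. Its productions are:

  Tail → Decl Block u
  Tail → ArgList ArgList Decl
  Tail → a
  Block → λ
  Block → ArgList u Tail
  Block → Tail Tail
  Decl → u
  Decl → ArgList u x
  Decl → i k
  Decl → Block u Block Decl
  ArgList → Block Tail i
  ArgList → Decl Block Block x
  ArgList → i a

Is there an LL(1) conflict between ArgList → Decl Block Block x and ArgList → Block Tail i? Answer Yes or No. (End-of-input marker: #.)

FIRST(Decl Block Block x) = { a, i, u } and FIRST(Block Tail i) = { a, i, u }.
Both contain a, so the two alternatives are not disjoint — LL(1) conflict.

Yes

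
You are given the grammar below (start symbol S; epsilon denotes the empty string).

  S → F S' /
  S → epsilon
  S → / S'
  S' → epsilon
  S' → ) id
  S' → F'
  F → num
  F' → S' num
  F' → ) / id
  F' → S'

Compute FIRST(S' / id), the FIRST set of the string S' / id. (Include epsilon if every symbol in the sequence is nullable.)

Add FIRST(S')\{epsilon} = { ), num }; S' is nullable, continue.
/ is a terminal; add {/} and stop.

{ ), /, num }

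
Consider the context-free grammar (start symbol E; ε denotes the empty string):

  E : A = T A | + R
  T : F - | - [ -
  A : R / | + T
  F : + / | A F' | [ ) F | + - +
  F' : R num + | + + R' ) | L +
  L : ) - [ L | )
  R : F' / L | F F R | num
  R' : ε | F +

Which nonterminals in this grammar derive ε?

{ R' }

Directly nullable (have an ε-production): R'.
No other nonterminal has a production whose RHS symbols are all nullable.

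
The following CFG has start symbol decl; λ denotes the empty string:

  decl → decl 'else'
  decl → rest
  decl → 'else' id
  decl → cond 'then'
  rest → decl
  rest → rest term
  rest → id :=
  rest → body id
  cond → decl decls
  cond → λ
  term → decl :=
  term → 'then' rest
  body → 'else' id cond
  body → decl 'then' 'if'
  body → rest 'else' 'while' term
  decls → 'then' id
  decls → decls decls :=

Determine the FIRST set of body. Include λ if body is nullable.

{ 'else', 'then', id }

body → 'else' id cond contributes {'else'}.
From body → decl 'then' 'if': add FIRST(decl) = { 'else', 'then', id }.
From body → rest 'else' 'while' term: add FIRST(rest) = { 'else', 'then', id }.
Union: FIRST(body) = { 'else', 'then', id }.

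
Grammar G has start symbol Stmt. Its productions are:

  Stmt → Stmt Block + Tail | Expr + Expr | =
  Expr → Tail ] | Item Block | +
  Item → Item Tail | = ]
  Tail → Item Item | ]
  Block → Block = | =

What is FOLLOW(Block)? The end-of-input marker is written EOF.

In Stmt → Stmt Block + Tail: add FIRST(+ Tail) = { + }.
In Expr → Item Block: Block is at the end, add FOLLOW(Expr) = { EOF, +, = }.
In Block → Block =: add FIRST(=) = { = }.
Union: FOLLOW(Block) = { EOF, +, = }.

{ EOF, +, = }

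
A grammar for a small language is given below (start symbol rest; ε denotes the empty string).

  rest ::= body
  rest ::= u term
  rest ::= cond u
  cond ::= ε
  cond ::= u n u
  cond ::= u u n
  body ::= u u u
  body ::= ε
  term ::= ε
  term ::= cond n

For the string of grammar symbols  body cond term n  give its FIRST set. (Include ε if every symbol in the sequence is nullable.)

Add FIRST(body)\{ε} = { u }; body is nullable, continue.
Add FIRST(cond)\{ε} = { u }; cond is nullable, continue.
Add FIRST(term)\{ε} = { n, u }; term is nullable, continue.
n is a terminal; add {n} and stop.

{ n, u }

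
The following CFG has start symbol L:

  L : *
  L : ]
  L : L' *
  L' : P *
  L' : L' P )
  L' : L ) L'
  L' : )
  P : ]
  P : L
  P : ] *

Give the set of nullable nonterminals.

{ } (none)

No nonterminal has an empty production or an RHS whose symbols are all nullable.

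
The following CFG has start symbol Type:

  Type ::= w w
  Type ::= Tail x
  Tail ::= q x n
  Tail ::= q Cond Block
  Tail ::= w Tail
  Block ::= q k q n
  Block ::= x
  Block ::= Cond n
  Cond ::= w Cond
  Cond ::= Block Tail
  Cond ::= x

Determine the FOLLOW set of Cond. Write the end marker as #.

In Tail ::= q Cond Block: add FIRST(Block) = { q, w, x }.
In Block ::= Cond n: add FIRST(n) = { n }.
In Cond ::= w Cond: Cond is at the end, add FOLLOW(Cond) = { n, q, w, x }.
Union: FOLLOW(Cond) = { n, q, w, x }.

{ n, q, w, x }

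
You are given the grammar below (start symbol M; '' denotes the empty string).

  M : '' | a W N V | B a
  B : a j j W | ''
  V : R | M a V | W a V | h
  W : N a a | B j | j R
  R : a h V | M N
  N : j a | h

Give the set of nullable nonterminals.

{ B, M }

Directly nullable (have an ''-production): M, B.
No other nonterminal has a production whose RHS symbols are all nullable.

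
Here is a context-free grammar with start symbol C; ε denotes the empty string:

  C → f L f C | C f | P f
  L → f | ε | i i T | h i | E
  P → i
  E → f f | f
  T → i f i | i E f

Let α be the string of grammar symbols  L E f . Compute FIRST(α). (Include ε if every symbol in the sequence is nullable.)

Add FIRST(L)\{ε} = { f, h, i }; L is nullable, continue.
Add FIRST(E) = { f }; E is not nullable, stop.

{ f, h, i }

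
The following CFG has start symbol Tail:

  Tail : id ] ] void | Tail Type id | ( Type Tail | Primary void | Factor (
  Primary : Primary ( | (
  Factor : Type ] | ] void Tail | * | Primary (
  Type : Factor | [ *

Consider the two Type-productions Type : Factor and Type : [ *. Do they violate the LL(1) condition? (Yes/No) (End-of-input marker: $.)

FIRST(Factor) = { (, *, [, ] } and FIRST([ *) = { [ }.
Both contain [, so the two alternatives are not disjoint — LL(1) conflict.

Yes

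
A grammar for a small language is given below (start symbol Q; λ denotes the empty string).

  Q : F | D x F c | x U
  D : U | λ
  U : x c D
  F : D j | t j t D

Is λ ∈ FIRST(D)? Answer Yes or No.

Yes

D has an λ-production, so D ⇒ λ.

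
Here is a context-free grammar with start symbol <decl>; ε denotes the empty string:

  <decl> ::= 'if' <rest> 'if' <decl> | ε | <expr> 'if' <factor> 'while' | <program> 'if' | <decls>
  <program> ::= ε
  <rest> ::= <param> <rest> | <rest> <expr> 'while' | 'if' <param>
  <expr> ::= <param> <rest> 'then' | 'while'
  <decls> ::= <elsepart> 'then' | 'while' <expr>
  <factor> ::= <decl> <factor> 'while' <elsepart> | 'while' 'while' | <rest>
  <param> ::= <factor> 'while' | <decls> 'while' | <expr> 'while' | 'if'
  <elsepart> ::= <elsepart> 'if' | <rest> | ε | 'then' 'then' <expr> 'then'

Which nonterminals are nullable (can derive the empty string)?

Directly nullable (have an ε-production): <decl>, <program>, <elsepart>.
No other nonterminal has a production whose RHS symbols are all nullable.

{ <decl>, <elsepart>, <program> }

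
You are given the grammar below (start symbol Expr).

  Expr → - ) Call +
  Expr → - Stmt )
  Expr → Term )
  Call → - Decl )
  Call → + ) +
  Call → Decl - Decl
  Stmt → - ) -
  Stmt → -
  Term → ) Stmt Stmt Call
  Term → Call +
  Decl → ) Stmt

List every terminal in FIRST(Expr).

{ ), +, - }

Expr → - ) Call + contributes {-}.
Expr → - Stmt ) contributes {-}.
From Expr → Term ): add FIRST(Term) = { ), +, - }.
Union: FIRST(Expr) = { ), +, - }.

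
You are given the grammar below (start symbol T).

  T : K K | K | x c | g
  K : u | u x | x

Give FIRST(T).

From T : K K: add FIRST(K) = { u, x }.
From T : K: add FIRST(K) = { u, x }.
T : x c contributes {x}.
T : g contributes {g}.
Union: FIRST(T) = { g, u, x }.

{ g, u, x }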